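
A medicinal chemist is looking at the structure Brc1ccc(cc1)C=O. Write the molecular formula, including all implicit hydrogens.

Walk through each heavy atom and fill implicit hydrogens from standard valence (C 4, N 3, O 2, S 2, halogen 1); for lowercase aromatic atoms, an aromatic c carries 1 H when it has two neighbours and 0 H with three, and aromatic n carries 0 H:
  atom 1: Br (halogen, monovalent) → 0 H
  atom 2: aromatic c, 3 neighbours → 0 H
  atom 3: aromatic c, 2 neighbours → 1 H
  atom 4: aromatic c, 2 neighbours → 1 H
  atom 5: aromatic c, 3 neighbours → 0 H
  atom 6: aromatic c, 2 neighbours → 1 H
  atom 7: aromatic c, 2 neighbours → 1 H
  atom 8: C, bond orders sum to 3 (valence 4) → 1 H
  atom 9: O, bond orders sum to 2 (valence 2) → 0 H
Totals → C:7, H:5, Br:1, O:1.
In Hill order: C7H5BrO.

C7H5BrO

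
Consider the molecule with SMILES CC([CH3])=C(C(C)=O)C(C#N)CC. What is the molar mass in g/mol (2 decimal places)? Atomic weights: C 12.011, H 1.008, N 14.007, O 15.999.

165.24 g/mol

First, the molecular formula is C10H15NO (counting implicit H from valence).
  C: 10 × 12.011 = 120.110
  H: 15 × 1.008 = 15.120
  N: 1 × 14.007 = 14.007
  O: 1 × 15.999 = 15.999
Sum: 10×12.011 + 15×1.008 + 1×14.007 + 1×15.999 = 165.236 → 165.24 g/mol.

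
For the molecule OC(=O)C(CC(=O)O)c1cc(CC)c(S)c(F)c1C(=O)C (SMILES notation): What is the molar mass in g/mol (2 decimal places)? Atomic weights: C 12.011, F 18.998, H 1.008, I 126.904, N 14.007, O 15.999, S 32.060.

First, the molecular formula is C14H15FO5S (counting implicit H from valence).
  C: 14 × 12.011 = 168.154
  F: 1 × 18.998 = 18.998
  H: 15 × 1.008 = 15.120
  O: 5 × 15.999 = 79.995
  S: 1 × 32.060 = 32.060
Sum: 14×12.011 + 1×18.998 + 15×1.008 + 5×15.999 + 1×32.060 = 314.327 → 314.33 g/mol.

314.33 g/mol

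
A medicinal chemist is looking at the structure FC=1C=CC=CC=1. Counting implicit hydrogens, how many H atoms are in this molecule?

Walk through each heavy atom and fill implicit hydrogens from standard valence (C 4, N 3, O 2, S 2, halogen 1):
  atom 1: F (halogen, monovalent) → 0 H
  atom 2: C, bond orders sum to 4 (valence 4) → 0 H
  atom 3: C, bond orders sum to 3 (valence 4) → 1 H
  atom 4: C, bond orders sum to 3 (valence 4) → 1 H
  atom 5: C, bond orders sum to 3 (valence 4) → 1 H
  atom 6: C, bond orders sum to 3 (valence 4) → 1 H
  atom 7: C, bond orders sum to 3 (valence 4) → 1 H
Total hydrogens: 5.

5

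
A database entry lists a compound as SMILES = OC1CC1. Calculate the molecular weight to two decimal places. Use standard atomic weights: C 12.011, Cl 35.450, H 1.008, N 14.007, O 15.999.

First, the molecular formula is C3H6O (counting implicit H from valence).
  C: 3 × 12.011 = 36.033
  H: 6 × 1.008 = 6.048
  O: 1 × 15.999 = 15.999
Sum: 3×12.011 + 6×1.008 + 1×15.999 = 58.080 → 58.08 g/mol.

58.08 g/mol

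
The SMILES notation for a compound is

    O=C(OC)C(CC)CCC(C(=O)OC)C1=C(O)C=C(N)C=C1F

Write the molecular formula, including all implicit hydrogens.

Walk through each heavy atom and fill implicit hydrogens from standard valence (C 4, N 3, O 2, S 2, halogen 1):
  atom 1: O, bond orders sum to 2 (valence 2) → 0 H
  atom 2: C, bond orders sum to 4 (valence 4) → 0 H
  atom 3: O, bond orders sum to 2 (valence 2) → 0 H
  atom 4: C, bond orders sum to 1 (valence 4) → 3 H
  atom 5: C, bond orders sum to 3 (valence 4) → 1 H
  atom 6: C, bond orders sum to 2 (valence 4) → 2 H
  atom 7: C, bond orders sum to 1 (valence 4) → 3 H
  atom 8: C, bond orders sum to 2 (valence 4) → 2 H
  atom 9: C, bond orders sum to 2 (valence 4) → 2 H
  atom 10: C, bond orders sum to 3 (valence 4) → 1 H
  atom 11: C, bond orders sum to 4 (valence 4) → 0 H
  atom 12: O, bond orders sum to 2 (valence 2) → 0 H
  atom 13: O, bond orders sum to 2 (valence 2) → 0 H
  atom 14: C, bond orders sum to 1 (valence 4) → 3 H
  atom 15: C, bond orders sum to 4 (valence 4) → 0 H
  atom 16: C, bond orders sum to 4 (valence 4) → 0 H
  atom 17: O, bond orders sum to 1 (valence 2) → 1 H
  atom 18: C, bond orders sum to 3 (valence 4) → 1 H
  atom 19: C, bond orders sum to 4 (valence 4) → 0 H
  atom 20: N, bond orders sum to 1 (valence 3) → 2 H
  atom 21: C, bond orders sum to 3 (valence 4) → 1 H
  atom 22: C, bond orders sum to 4 (valence 4) → 0 H
  atom 23: F (halogen, monovalent) → 0 H
Totals → C:16, H:22, F:1, N:1, O:5.

C16H22FNO5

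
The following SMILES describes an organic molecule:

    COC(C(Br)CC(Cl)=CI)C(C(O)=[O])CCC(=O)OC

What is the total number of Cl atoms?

Scan the SMILES for Cl atoms (remember two-letter symbols like Cl and Br are single atoms).
Chlorine count: 1.

1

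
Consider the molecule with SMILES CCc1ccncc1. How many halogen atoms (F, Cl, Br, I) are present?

0

Scan the SMILES for the halogen motif — none present.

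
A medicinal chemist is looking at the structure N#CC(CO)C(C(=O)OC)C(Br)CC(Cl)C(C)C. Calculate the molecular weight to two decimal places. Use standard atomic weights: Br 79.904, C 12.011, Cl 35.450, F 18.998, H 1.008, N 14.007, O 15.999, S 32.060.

340.64 g/mol

First, the molecular formula is C12H19BrClNO3 (counting implicit H from valence).
  Br: 1 × 79.904 = 79.904
  C: 12 × 12.011 = 144.132
  Cl: 1 × 35.450 = 35.450
  H: 19 × 1.008 = 19.152
  N: 1 × 14.007 = 14.007
  O: 3 × 15.999 = 47.997
Sum: 1×79.904 + 12×12.011 + 1×35.450 + 19×1.008 + 1×14.007 + 3×15.999 = 340.642 → 340.64 g/mol.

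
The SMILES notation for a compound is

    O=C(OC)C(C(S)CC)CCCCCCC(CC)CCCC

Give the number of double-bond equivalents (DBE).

1

Degree of unsaturation = (number of rings) + (number of π bonds).
Ring closures in the SMILES: 0.
π bonds: 1 double bond (each 1 DoU) → 1 DoU from unsaturation.
Total DoU = 0 + 1 = 1.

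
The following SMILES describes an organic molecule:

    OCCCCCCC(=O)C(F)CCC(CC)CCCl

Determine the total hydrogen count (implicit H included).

28

Walk through each heavy atom and fill implicit hydrogens from standard valence (C 4, N 3, O 2, S 2, halogen 1):
  atom 1: O, bond orders sum to 1 (valence 2) → 1 H
  atom 2: C, bond orders sum to 2 (valence 4) → 2 H
  atom 3: C, bond orders sum to 2 (valence 4) → 2 H
  atom 4: C, bond orders sum to 2 (valence 4) → 2 H
  atom 5: C, bond orders sum to 2 (valence 4) → 2 H
  atom 6: C, bond orders sum to 2 (valence 4) → 2 H
  atom 7: C, bond orders sum to 2 (valence 4) → 2 H
  atom 8: C, bond orders sum to 4 (valence 4) → 0 H
  atom 9: O, bond orders sum to 2 (valence 2) → 0 H
  atom 10: C, bond orders sum to 3 (valence 4) → 1 H
  atom 11: F (halogen, monovalent) → 0 H
  atom 12: C, bond orders sum to 2 (valence 4) → 2 H
  atom 13: C, bond orders sum to 2 (valence 4) → 2 H
  atom 14: C, bond orders sum to 3 (valence 4) → 1 H
  atom 15: C, bond orders sum to 2 (valence 4) → 2 H
  atom 16: C, bond orders sum to 1 (valence 4) → 3 H
  atom 17: C, bond orders sum to 2 (valence 4) → 2 H
  atom 18: C, bond orders sum to 2 (valence 4) → 2 H
  atom 19: Cl (halogen, monovalent) → 0 H
Total hydrogens: 28.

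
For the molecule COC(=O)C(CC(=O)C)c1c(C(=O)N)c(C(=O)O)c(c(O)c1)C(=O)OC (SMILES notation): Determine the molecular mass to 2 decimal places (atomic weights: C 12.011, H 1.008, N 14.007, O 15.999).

367.31 g/mol

First, the molecular formula is C16H17NO9 (counting implicit H from valence).
  C: 16 × 12.011 = 192.176
  H: 17 × 1.008 = 17.136
  N: 1 × 14.007 = 14.007
  O: 9 × 15.999 = 143.991
Sum: 16×12.011 + 17×1.008 + 1×14.007 + 9×15.999 = 367.310 → 367.31 g/mol.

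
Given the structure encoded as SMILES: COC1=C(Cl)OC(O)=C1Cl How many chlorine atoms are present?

Scan the SMILES for Cl atoms (remember two-letter symbols like Cl and Br are single atoms).
Chlorine count: 2.

2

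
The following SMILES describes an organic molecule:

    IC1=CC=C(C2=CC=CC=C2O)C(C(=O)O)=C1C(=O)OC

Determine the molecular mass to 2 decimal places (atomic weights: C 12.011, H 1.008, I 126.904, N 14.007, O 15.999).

First, the molecular formula is C15H11IO5 (counting implicit H from valence).
  C: 15 × 12.011 = 180.165
  H: 11 × 1.008 = 11.088
  I: 1 × 126.904 = 126.904
  O: 5 × 15.999 = 79.995
Sum: 15×12.011 + 11×1.008 + 1×126.904 + 5×15.999 = 398.152 → 398.15 g/mol.

398.15 g/mol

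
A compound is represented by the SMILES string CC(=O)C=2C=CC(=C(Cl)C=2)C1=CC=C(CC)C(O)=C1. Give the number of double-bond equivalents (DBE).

9

Degree of unsaturation = (number of rings) + (number of π bonds).
Ring closures in the SMILES: 2.
π bonds: 7 double bonds (each 1 DoU) → 7 DoU from unsaturation.
Total DoU = 2 + 7 = 9.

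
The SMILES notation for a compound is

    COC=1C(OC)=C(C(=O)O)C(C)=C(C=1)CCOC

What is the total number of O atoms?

5

Scan the SMILES for O atoms (remember two-letter symbols like Cl and Br are single atoms).
Oxygen count: 5.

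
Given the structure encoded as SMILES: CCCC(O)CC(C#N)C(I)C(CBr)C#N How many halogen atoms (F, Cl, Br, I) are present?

Halogen atoms appear at heavy-atom positions 11, 14 (1×Br, 1×I).
Other groups present: 1 hydroxyl, 2 nitrile.
Halogen count: 2.

2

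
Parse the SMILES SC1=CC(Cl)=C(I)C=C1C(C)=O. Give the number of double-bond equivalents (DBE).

Molecular formula: C8H6ClIOS.
DoU = (2C + 2 + N − H − X) / 2, where X is the halogen count and O/S are ignored.
    = (2·8 + 2 + 0 − 6 − 2) / 2 = 10 / 2 = 5.

5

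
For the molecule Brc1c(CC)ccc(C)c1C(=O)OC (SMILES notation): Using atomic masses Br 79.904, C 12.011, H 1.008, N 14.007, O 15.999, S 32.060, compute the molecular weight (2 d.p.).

257.13 g/mol

First, the molecular formula is C11H13BrO2 (counting implicit H from valence).
  Br: 1 × 79.904 = 79.904
  C: 11 × 12.011 = 132.121
  H: 13 × 1.008 = 13.104
  O: 2 × 15.999 = 31.998
Sum: 1×79.904 + 11×12.011 + 13×1.008 + 2×15.999 = 257.127 → 257.13 g/mol.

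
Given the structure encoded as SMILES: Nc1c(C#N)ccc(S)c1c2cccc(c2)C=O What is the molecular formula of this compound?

C14H10N2OS

Walk through each heavy atom and fill implicit hydrogens from standard valence (C 4, N 3, O 2, S 2, halogen 1); for lowercase aromatic atoms, an aromatic c carries 1 H when it has two neighbours and 0 H with three, and aromatic n carries 0 H:
  atom 1: N, bond orders sum to 1 (valence 3) → 2 H
  atom 2: aromatic c, 3 neighbours → 0 H
  atom 3: aromatic c, 3 neighbours → 0 H
  atom 4: C, bond orders sum to 4 (valence 4) → 0 H
  atom 5: N, bond orders sum to 3 (valence 3) → 0 H
  atom 6: aromatic c, 2 neighbours → 1 H
  atom 7: aromatic c, 2 neighbours → 1 H
  atom 8: aromatic c, 3 neighbours → 0 H
  atom 9: S, bond orders sum to 1 (valence 2) → 1 H
  atom 10: aromatic c, 3 neighbours → 0 H
  atom 11: aromatic c, 3 neighbours → 0 H
  atom 12: aromatic c, 2 neighbours → 1 H
  atom 13: aromatic c, 2 neighbours → 1 H
  atom 14: aromatic c, 2 neighbours → 1 H
  atom 15: aromatic c, 3 neighbours → 0 H
  atom 16: aromatic c, 2 neighbours → 1 H
  atom 17: C, bond orders sum to 3 (valence 4) → 1 H
  atom 18: O, bond orders sum to 2 (valence 2) → 0 H
Totals → C:14, H:10, N:2, O:1, S:1.
In Hill order: C14H10N2OS.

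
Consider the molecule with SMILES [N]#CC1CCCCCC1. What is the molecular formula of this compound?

C8H13N

Walk through each heavy atom and fill implicit hydrogens from standard valence (C 4, N 3, O 2, S 2, halogen 1):
  atom 1: N with explicit H count 0
  atom 2: C, bond orders sum to 4 (valence 4) → 0 H
  atom 3: C, bond orders sum to 3 (valence 4) → 1 H
  atom 4: C, bond orders sum to 2 (valence 4) → 2 H
  atom 5: C, bond orders sum to 2 (valence 4) → 2 H
  atom 6: C, bond orders sum to 2 (valence 4) → 2 H
  atom 7: C, bond orders sum to 2 (valence 4) → 2 H
  atom 8: C, bond orders sum to 2 (valence 4) → 2 H
  atom 9: C, bond orders sum to 2 (valence 4) → 2 H
Totals → C:8, H:13, N:1.
In Hill order: C8H13N.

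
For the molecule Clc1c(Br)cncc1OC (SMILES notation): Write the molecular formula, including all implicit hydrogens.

C6H5BrClNO

Walk through each heavy atom and fill implicit hydrogens from standard valence (C 4, N 3, O 2, S 2, halogen 1); for lowercase aromatic atoms, an aromatic c carries 1 H when it has two neighbours and 0 H with three, and aromatic n carries 0 H:
  atom 1: Cl (halogen, monovalent) → 0 H
  atom 2: aromatic c, 3 neighbours → 0 H
  atom 3: aromatic c, 3 neighbours → 0 H
  atom 4: Br (halogen, monovalent) → 0 H
  atom 5: aromatic c, 2 neighbours → 1 H
  atom 6: aromatic n, 2 neighbours → 0 H
  atom 7: aromatic c, 2 neighbours → 1 H
  atom 8: aromatic c, 3 neighbours → 0 H
  atom 9: O, bond orders sum to 2 (valence 2) → 0 H
  atom 10: C, bond orders sum to 1 (valence 4) → 3 H
Totals → C:6, H:5, Br:1, Cl:1, N:1, O:1.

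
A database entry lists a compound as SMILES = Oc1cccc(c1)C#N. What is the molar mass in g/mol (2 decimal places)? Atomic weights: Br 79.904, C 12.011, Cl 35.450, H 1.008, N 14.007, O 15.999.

119.12 g/mol

First, the molecular formula is C7H5NO (counting implicit H from valence).
  C: 7 × 12.011 = 84.077
  H: 5 × 1.008 = 5.040
  N: 1 × 14.007 = 14.007
  O: 1 × 15.999 = 15.999
Sum: 7×12.011 + 5×1.008 + 1×14.007 + 1×15.999 = 119.123 → 119.12 g/mol.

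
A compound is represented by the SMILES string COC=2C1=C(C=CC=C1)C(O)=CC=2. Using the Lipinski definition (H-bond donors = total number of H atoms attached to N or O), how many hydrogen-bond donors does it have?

Donors: find every N or O and count the H atoms it carries.
  atom 2 (O): bond orders sum to 2 → 0 H
  atom 11 (O): bond orders sum to 1 → 1 H
Lipinski HBD = 1.

1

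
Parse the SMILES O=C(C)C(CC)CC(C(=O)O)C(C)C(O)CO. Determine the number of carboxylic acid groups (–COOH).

1

The carboxylic acid motif appears at heavy-atom position 9 in the SMILES.
Other groups present: 2 hydroxyl, 1 ketone.
Carboxylic acid count: 1.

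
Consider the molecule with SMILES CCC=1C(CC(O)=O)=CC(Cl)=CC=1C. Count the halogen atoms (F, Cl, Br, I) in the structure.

1

Halogen atoms appear at heavy-atom position 11 (1×Cl).
Other groups present: 1 carboxylic acid.
Halogen count: 1.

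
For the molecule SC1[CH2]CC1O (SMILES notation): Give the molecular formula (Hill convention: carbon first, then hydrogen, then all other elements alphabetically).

C4H8OS

Walk through each heavy atom and fill implicit hydrogens from standard valence (C 4, N 3, O 2, S 2, halogen 1):
  atom 1: S, bond orders sum to 1 (valence 2) → 1 H
  atom 2: C, bond orders sum to 3 (valence 4) → 1 H
  atom 3: C with explicit H count 2
  atom 4: C, bond orders sum to 2 (valence 4) → 2 H
  atom 5: C, bond orders sum to 3 (valence 4) → 1 H
  atom 6: O, bond orders sum to 1 (valence 2) → 1 H
Totals → C:4, H:8, O:1, S:1.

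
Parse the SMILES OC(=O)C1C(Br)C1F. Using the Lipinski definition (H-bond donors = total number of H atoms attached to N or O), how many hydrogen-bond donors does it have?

1

Donors: find every N or O and count the H atoms it carries.
  atom 1 (O): bond orders sum to 1 → 1 H
  atom 3 (O): bond orders sum to 2 → 0 H
Lipinski HBD = 1.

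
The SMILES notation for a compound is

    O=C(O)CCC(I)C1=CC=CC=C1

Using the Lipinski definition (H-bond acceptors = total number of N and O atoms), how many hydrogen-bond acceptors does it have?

2

N atoms: 0; O atoms: 2.
Lipinski HBA = 0 + 2 = 2.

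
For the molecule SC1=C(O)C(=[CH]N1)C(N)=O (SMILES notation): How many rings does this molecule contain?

1

In SMILES, each pair of matching ring-closure digits denotes one ring-closing bond; the number of such bonds equals the number of independent rings.
Ring-closure bonds here: 1.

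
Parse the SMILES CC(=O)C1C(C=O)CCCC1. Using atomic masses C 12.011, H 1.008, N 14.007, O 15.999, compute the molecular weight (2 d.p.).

154.21 g/mol

First, the molecular formula is C9H14O2 (counting implicit H from valence).
  C: 9 × 12.011 = 108.099
  H: 14 × 1.008 = 14.112
  O: 2 × 15.999 = 31.998
Sum: 9×12.011 + 14×1.008 + 2×15.999 = 154.209 → 154.21 g/mol.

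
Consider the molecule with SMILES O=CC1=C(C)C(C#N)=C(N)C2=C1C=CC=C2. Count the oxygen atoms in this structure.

1

Scan the SMILES for O atoms (remember two-letter symbols like Cl and Br are single atoms).
Oxygen count: 1.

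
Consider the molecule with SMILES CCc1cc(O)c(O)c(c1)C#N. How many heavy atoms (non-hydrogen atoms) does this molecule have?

Every atom symbol written in the SMILES (organic subset) is one heavy atom; implicit H are not written.
Heavy atoms by element → C:9, N:1, O:2.
Total: 12.

12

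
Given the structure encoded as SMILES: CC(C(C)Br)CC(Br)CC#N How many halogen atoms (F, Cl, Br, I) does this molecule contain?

Halogen atoms appear at heavy-atom positions 5, 8 (2×Br).
Other groups present: 1 nitrile.
Halogen count: 2.

2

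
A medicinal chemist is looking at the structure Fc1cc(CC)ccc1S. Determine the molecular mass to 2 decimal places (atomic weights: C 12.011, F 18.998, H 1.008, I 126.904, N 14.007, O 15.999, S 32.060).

156.22 g/mol

First, the molecular formula is C8H9FS (counting implicit H from valence).
  C: 8 × 12.011 = 96.088
  F: 1 × 18.998 = 18.998
  H: 9 × 1.008 = 9.072
  S: 1 × 32.060 = 32.060
Sum: 8×12.011 + 1×18.998 + 9×1.008 + 1×32.060 = 156.218 → 156.22 g/mol.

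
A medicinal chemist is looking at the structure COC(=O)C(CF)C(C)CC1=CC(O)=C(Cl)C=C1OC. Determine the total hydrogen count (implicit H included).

Walk through each heavy atom and fill implicit hydrogens from standard valence (C 4, N 3, O 2, S 2, halogen 1):
  atom 1: C, bond orders sum to 1 (valence 4) → 3 H
  atom 2: O, bond orders sum to 2 (valence 2) → 0 H
  atom 3: C, bond orders sum to 4 (valence 4) → 0 H
  atom 4: O, bond orders sum to 2 (valence 2) → 0 H
  atom 5: C, bond orders sum to 3 (valence 4) → 1 H
  atom 6: C, bond orders sum to 2 (valence 4) → 2 H
  atom 7: F (halogen, monovalent) → 0 H
  atom 8: C, bond orders sum to 3 (valence 4) → 1 H
  atom 9: C, bond orders sum to 1 (valence 4) → 3 H
  atom 10: C, bond orders sum to 2 (valence 4) → 2 H
  atom 11: C, bond orders sum to 4 (valence 4) → 0 H
  atom 12: C, bond orders sum to 3 (valence 4) → 1 H
  atom 13: C, bond orders sum to 4 (valence 4) → 0 H
  atom 14: O, bond orders sum to 1 (valence 2) → 1 H
  atom 15: C, bond orders sum to 4 (valence 4) → 0 H
  atom 16: Cl (halogen, monovalent) → 0 H
  atom 17: C, bond orders sum to 3 (valence 4) → 1 H
  atom 18: C, bond orders sum to 4 (valence 4) → 0 H
  atom 19: O, bond orders sum to 2 (valence 2) → 0 H
  atom 20: C, bond orders sum to 1 (valence 4) → 3 H
Total hydrogens: 18.

18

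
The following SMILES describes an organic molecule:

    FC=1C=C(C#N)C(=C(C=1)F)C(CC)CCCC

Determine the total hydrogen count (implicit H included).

17

Walk through each heavy atom and fill implicit hydrogens from standard valence (C 4, N 3, O 2, S 2, halogen 1):
  atom 1: F (halogen, monovalent) → 0 H
  atom 2: C, bond orders sum to 4 (valence 4) → 0 H
  atom 3: C, bond orders sum to 3 (valence 4) → 1 H
  atom 4: C, bond orders sum to 4 (valence 4) → 0 H
  atom 5: C, bond orders sum to 4 (valence 4) → 0 H
  atom 6: N, bond orders sum to 3 (valence 3) → 0 H
  atom 7: C, bond orders sum to 4 (valence 4) → 0 H
  atom 8: C, bond orders sum to 4 (valence 4) → 0 H
  atom 9: C, bond orders sum to 3 (valence 4) → 1 H
  atom 10: F (halogen, monovalent) → 0 H
  atom 11: C, bond orders sum to 3 (valence 4) → 1 H
  atom 12: C, bond orders sum to 2 (valence 4) → 2 H
  atom 13: C, bond orders sum to 1 (valence 4) → 3 H
  atom 14: C, bond orders sum to 2 (valence 4) → 2 H
  atom 15: C, bond orders sum to 2 (valence 4) → 2 H
  atom 16: C, bond orders sum to 2 (valence 4) → 2 H
  atom 17: C, bond orders sum to 1 (valence 4) → 3 H
Total hydrogens: 17.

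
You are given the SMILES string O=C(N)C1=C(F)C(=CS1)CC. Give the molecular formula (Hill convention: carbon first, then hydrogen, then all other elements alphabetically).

C7H8FNOS

Walk through each heavy atom and fill implicit hydrogens from standard valence (C 4, N 3, O 2, S 2, halogen 1):
  atom 1: O, bond orders sum to 2 (valence 2) → 0 H
  atom 2: C, bond orders sum to 4 (valence 4) → 0 H
  atom 3: N, bond orders sum to 1 (valence 3) → 2 H
  atom 4: C, bond orders sum to 4 (valence 4) → 0 H
  atom 5: C, bond orders sum to 4 (valence 4) → 0 H
  atom 6: F (halogen, monovalent) → 0 H
  atom 7: C, bond orders sum to 4 (valence 4) → 0 H
  atom 8: C, bond orders sum to 3 (valence 4) → 1 H
  atom 9: S, bond orders sum to 2 (valence 2) → 0 H
  atom 10: C, bond orders sum to 2 (valence 4) → 2 H
  atom 11: C, bond orders sum to 1 (valence 4) → 3 H
Totals → C:7, H:8, F:1, N:1, O:1, S:1.
In Hill order: C7H8FNOS.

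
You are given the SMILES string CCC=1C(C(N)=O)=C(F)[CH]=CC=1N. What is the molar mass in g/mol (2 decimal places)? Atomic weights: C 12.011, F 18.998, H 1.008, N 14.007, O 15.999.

First, the molecular formula is C9H11FN2O (counting implicit H from valence).
  C: 9 × 12.011 = 108.099
  F: 1 × 18.998 = 18.998
  H: 11 × 1.008 = 11.088
  N: 2 × 14.007 = 28.014
  O: 1 × 15.999 = 15.999
Sum: 9×12.011 + 1×18.998 + 11×1.008 + 2×14.007 + 1×15.999 = 182.198 → 182.20 g/mol.

182.20 g/mol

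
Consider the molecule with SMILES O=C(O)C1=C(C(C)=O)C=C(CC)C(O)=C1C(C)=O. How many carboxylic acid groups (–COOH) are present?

The carboxylic acid motif appears at heavy-atom position 2 in the SMILES.
Other groups present: 1 hydroxyl, 2 ketone.
Carboxylic acid count: 1.

1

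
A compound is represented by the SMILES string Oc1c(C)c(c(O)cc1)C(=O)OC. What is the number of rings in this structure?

In SMILES, each pair of matching ring-closure digits denotes one ring-closing bond; the number of such bonds equals the number of independent rings.
Ring-closure bonds here: 1.

1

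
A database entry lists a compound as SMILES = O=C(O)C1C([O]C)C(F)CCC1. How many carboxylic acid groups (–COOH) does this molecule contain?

1

The carboxylic acid motif appears at heavy-atom position 2 in the SMILES.
Other groups present: 1 ether.
Carboxylic acid count: 1.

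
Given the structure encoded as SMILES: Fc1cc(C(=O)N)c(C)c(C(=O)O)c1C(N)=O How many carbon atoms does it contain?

10

Count every carbon token in the SMILES (each C, including those in ring-closure positions and inside branches).
Carbon count: 10.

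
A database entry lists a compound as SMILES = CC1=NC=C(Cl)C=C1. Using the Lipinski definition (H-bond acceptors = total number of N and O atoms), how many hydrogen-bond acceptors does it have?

1

N atoms: 1; O atoms: 0.
Lipinski HBA = 1 + 0 = 1.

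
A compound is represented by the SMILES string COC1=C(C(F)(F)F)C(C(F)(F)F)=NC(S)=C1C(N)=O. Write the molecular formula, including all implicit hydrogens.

Walk through each heavy atom and fill implicit hydrogens from standard valence (C 4, N 3, O 2, S 2, halogen 1):
  atom 1: C, bond orders sum to 1 (valence 4) → 3 H
  atom 2: O, bond orders sum to 2 (valence 2) → 0 H
  atom 3: C, bond orders sum to 4 (valence 4) → 0 H
  atom 4: C, bond orders sum to 4 (valence 4) → 0 H
  atom 5: C, bond orders sum to 4 (valence 4) → 0 H
  atom 6: F (halogen, monovalent) → 0 H
  atom 7: F (halogen, monovalent) → 0 H
  atom 8: F (halogen, monovalent) → 0 H
  atom 9: C, bond orders sum to 4 (valence 4) → 0 H
  atom 10: C, bond orders sum to 4 (valence 4) → 0 H
  atom 11: F (halogen, monovalent) → 0 H
  atom 12: F (halogen, monovalent) → 0 H
  atom 13: F (halogen, monovalent) → 0 H
  atom 14: N, bond orders sum to 3 (valence 3) → 0 H
  atom 15: C, bond orders sum to 4 (valence 4) → 0 H
  atom 16: S, bond orders sum to 1 (valence 2) → 1 H
  atom 17: C, bond orders sum to 4 (valence 4) → 0 H
  atom 18: C, bond orders sum to 4 (valence 4) → 0 H
  atom 19: N, bond orders sum to 1 (valence 3) → 2 H
  atom 20: O, bond orders sum to 2 (valence 2) → 0 H
Totals → C:9, H:6, F:6, N:2, O:2, S:1.

C9H6F6N2O2S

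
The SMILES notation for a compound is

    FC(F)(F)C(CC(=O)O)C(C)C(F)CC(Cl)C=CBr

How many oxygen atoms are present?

2

Scan the SMILES for O atoms (remember two-letter symbols like Cl and Br are single atoms).
Oxygen count: 2.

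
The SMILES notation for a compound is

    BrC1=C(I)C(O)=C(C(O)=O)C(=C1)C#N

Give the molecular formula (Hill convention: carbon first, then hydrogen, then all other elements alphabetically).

C8H3BrINO3

Walk through each heavy atom and fill implicit hydrogens from standard valence (C 4, N 3, O 2, S 2, halogen 1):
  atom 1: Br (halogen, monovalent) → 0 H
  atom 2: C, bond orders sum to 4 (valence 4) → 0 H
  atom 3: C, bond orders sum to 4 (valence 4) → 0 H
  atom 4: I (halogen, monovalent) → 0 H
  atom 5: C, bond orders sum to 4 (valence 4) → 0 H
  atom 6: O, bond orders sum to 1 (valence 2) → 1 H
  atom 7: C, bond orders sum to 4 (valence 4) → 0 H
  atom 8: C, bond orders sum to 4 (valence 4) → 0 H
  atom 9: O, bond orders sum to 1 (valence 2) → 1 H
  atom 10: O, bond orders sum to 2 (valence 2) → 0 H
  atom 11: C, bond orders sum to 4 (valence 4) → 0 H
  atom 12: C, bond orders sum to 3 (valence 4) → 1 H
  atom 13: C, bond orders sum to 4 (valence 4) → 0 H
  atom 14: N, bond orders sum to 3 (valence 3) → 0 H
Totals → C:8, H:3, Br:1, I:1, N:1, O:3.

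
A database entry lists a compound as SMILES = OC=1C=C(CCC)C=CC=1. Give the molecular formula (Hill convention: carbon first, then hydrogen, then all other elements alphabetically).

Walk through each heavy atom and fill implicit hydrogens from standard valence (C 4, N 3, O 2, S 2, halogen 1):
  atom 1: O, bond orders sum to 1 (valence 2) → 1 H
  atom 2: C, bond orders sum to 4 (valence 4) → 0 H
  atom 3: C, bond orders sum to 3 (valence 4) → 1 H
  atom 4: C, bond orders sum to 4 (valence 4) → 0 H
  atom 5: C, bond orders sum to 2 (valence 4) → 2 H
  atom 6: C, bond orders sum to 2 (valence 4) → 2 H
  atom 7: C, bond orders sum to 1 (valence 4) → 3 H
  atom 8: C, bond orders sum to 3 (valence 4) → 1 H
  atom 9: C, bond orders sum to 3 (valence 4) → 1 H
  atom 10: C, bond orders sum to 3 (valence 4) → 1 H
Totals → C:9, H:12, O:1.

C9H12O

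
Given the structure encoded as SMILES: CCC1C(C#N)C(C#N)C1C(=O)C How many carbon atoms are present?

10

Count every carbon token in the SMILES (each C, including those in ring-closure positions and inside branches).
Carbon count: 10.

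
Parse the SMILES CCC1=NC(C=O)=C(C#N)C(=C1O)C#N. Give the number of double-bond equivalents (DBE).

Molecular formula: C10H7N3O2.
DoU = (2C + 2 + N − H − X) / 2, where X is the halogen count and O/S are ignored.
    = (2·10 + 2 + 3 − 7 − 0) / 2 = 18 / 2 = 9.

9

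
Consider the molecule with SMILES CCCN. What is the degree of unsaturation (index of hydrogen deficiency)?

0

Degree of unsaturation = (number of rings) + (number of π bonds).
Ring closures in the SMILES: 0.
π bonds: none → 0 DoU from unsaturation.
Total DoU = 0 + 0 = 0.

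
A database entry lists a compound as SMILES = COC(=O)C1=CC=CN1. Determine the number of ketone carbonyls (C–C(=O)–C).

0

Scan the SMILES for the ketone motif — none present.
Groups that are present: 1 ester.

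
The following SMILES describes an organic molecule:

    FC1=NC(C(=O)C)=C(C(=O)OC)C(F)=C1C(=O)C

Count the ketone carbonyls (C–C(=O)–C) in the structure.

2

The ketone motif appears at heavy-atom positions 5, 16 in the SMILES.
Other groups present: 1 ester.
Ketone count: 2.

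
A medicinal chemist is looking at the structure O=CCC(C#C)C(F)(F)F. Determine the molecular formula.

C6H5F3O

Walk through each heavy atom and fill implicit hydrogens from standard valence (C 4, N 3, O 2, S 2, halogen 1):
  atom 1: O, bond orders sum to 2 (valence 2) → 0 H
  atom 2: C, bond orders sum to 3 (valence 4) → 1 H
  atom 3: C, bond orders sum to 2 (valence 4) → 2 H
  atom 4: C, bond orders sum to 3 (valence 4) → 1 H
  atom 5: C, bond orders sum to 4 (valence 4) → 0 H
  atom 6: C, bond orders sum to 3 (valence 4) → 1 H
  atom 7: C, bond orders sum to 4 (valence 4) → 0 H
  atom 8: F (halogen, monovalent) → 0 H
  atom 9: F (halogen, monovalent) → 0 H
  atom 10: F (halogen, monovalent) → 0 H
Totals → C:6, H:5, F:3, O:1.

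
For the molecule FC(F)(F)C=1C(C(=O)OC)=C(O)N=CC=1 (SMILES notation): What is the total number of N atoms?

Scan the SMILES for N atoms (remember two-letter symbols like Cl and Br are single atoms).
Nitrogen count: 1.

1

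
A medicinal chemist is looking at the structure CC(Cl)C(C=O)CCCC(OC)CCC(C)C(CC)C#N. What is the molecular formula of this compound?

C17H30ClNO2

Walk through each heavy atom and fill implicit hydrogens from standard valence (C 4, N 3, O 2, S 2, halogen 1):
  atom 1: C, bond orders sum to 1 (valence 4) → 3 H
  atom 2: C, bond orders sum to 3 (valence 4) → 1 H
  atom 3: Cl (halogen, monovalent) → 0 H
  atom 4: C, bond orders sum to 3 (valence 4) → 1 H
  atom 5: C, bond orders sum to 3 (valence 4) → 1 H
  atom 6: O, bond orders sum to 2 (valence 2) → 0 H
  atom 7: C, bond orders sum to 2 (valence 4) → 2 H
  atom 8: C, bond orders sum to 2 (valence 4) → 2 H
  atom 9: C, bond orders sum to 2 (valence 4) → 2 H
  atom 10: C, bond orders sum to 3 (valence 4) → 1 H
  atom 11: O, bond orders sum to 2 (valence 2) → 0 H
  atom 12: C, bond orders sum to 1 (valence 4) → 3 H
  atom 13: C, bond orders sum to 2 (valence 4) → 2 H
  atom 14: C, bond orders sum to 2 (valence 4) → 2 H
  atom 15: C, bond orders sum to 3 (valence 4) → 1 H
  atom 16: C, bond orders sum to 1 (valence 4) → 3 H
  atom 17: C, bond orders sum to 3 (valence 4) → 1 H
  atom 18: C, bond orders sum to 2 (valence 4) → 2 H
  atom 19: C, bond orders sum to 1 (valence 4) → 3 H
  atom 20: C, bond orders sum to 4 (valence 4) → 0 H
  atom 21: N, bond orders sum to 3 (valence 3) → 0 H
Totals → C:17, H:30, Cl:1, N:1, O:2.
In Hill order: C17H30ClNO2.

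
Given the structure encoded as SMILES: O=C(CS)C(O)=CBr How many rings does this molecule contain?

0

In SMILES, each pair of matching ring-closure digits denotes one ring-closing bond; the number of such bonds equals the number of independent rings.
Ring-closure bonds here: 0.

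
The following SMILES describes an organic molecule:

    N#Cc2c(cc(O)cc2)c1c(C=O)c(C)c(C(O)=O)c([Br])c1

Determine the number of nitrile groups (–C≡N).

The nitrile motif appears at heavy-atom position 2 in the SMILES.
Other groups present: 1 aldehyde, 1 carboxylic acid, 1 hydroxyl.
Nitrile count: 1.

1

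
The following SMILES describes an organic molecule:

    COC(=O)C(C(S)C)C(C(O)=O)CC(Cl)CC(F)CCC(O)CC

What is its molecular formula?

C16H28ClFO5S

Walk through each heavy atom and fill implicit hydrogens from standard valence (C 4, N 3, O 2, S 2, halogen 1):
  atom 1: C, bond orders sum to 1 (valence 4) → 3 H
  atom 2: O, bond orders sum to 2 (valence 2) → 0 H
  atom 3: C, bond orders sum to 4 (valence 4) → 0 H
  atom 4: O, bond orders sum to 2 (valence 2) → 0 H
  atom 5: C, bond orders sum to 3 (valence 4) → 1 H
  atom 6: C, bond orders sum to 3 (valence 4) → 1 H
  atom 7: S, bond orders sum to 1 (valence 2) → 1 H
  atom 8: C, bond orders sum to 1 (valence 4) → 3 H
  atom 9: C, bond orders sum to 3 (valence 4) → 1 H
  atom 10: C, bond orders sum to 4 (valence 4) → 0 H
  atom 11: O, bond orders sum to 1 (valence 2) → 1 H
  atom 12: O, bond orders sum to 2 (valence 2) → 0 H
  atom 13: C, bond orders sum to 2 (valence 4) → 2 H
  atom 14: C, bond orders sum to 3 (valence 4) → 1 H
  atom 15: Cl (halogen, monovalent) → 0 H
  atom 16: C, bond orders sum to 2 (valence 4) → 2 H
  atom 17: C, bond orders sum to 3 (valence 4) → 1 H
  atom 18: F (halogen, monovalent) → 0 H
  atom 19: C, bond orders sum to 2 (valence 4) → 2 H
  atom 20: C, bond orders sum to 2 (valence 4) → 2 H
  atom 21: C, bond orders sum to 3 (valence 4) → 1 H
  atom 22: O, bond orders sum to 1 (valence 2) → 1 H
  atom 23: C, bond orders sum to 2 (valence 4) → 2 H
  atom 24: C, bond orders sum to 1 (valence 4) → 3 H
Totals → C:16, H:28, Cl:1, F:1, O:5, S:1.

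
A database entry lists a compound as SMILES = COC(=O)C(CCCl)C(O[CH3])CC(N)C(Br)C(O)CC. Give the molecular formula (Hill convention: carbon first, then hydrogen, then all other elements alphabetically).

C13H25BrClNO4

Walk through each heavy atom and fill implicit hydrogens from standard valence (C 4, N 3, O 2, S 2, halogen 1):
  atom 1: C, bond orders sum to 1 (valence 4) → 3 H
  atom 2: O, bond orders sum to 2 (valence 2) → 0 H
  atom 3: C, bond orders sum to 4 (valence 4) → 0 H
  atom 4: O, bond orders sum to 2 (valence 2) → 0 H
  atom 5: C, bond orders sum to 3 (valence 4) → 1 H
  atom 6: C, bond orders sum to 2 (valence 4) → 2 H
  atom 7: C, bond orders sum to 2 (valence 4) → 2 H
  atom 8: Cl (halogen, monovalent) → 0 H
  atom 9: C, bond orders sum to 3 (valence 4) → 1 H
  atom 10: O, bond orders sum to 2 (valence 2) → 0 H
  atom 11: C with explicit H count 3
  atom 12: C, bond orders sum to 2 (valence 4) → 2 H
  atom 13: C, bond orders sum to 3 (valence 4) → 1 H
  atom 14: N, bond orders sum to 1 (valence 3) → 2 H
  atom 15: C, bond orders sum to 3 (valence 4) → 1 H
  atom 16: Br (halogen, monovalent) → 0 H
  atom 17: C, bond orders sum to 3 (valence 4) → 1 H
  atom 18: O, bond orders sum to 1 (valence 2) → 1 H
  atom 19: C, bond orders sum to 2 (valence 4) → 2 H
  atom 20: C, bond orders sum to 1 (valence 4) → 3 H
Totals → C:13, H:25, Br:1, Cl:1, N:1, O:4.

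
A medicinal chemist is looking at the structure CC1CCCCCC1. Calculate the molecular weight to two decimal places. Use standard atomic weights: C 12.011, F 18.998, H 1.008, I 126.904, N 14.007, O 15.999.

First, the molecular formula is C8H16 (counting implicit H from valence).
  C: 8 × 12.011 = 96.088
  H: 16 × 1.008 = 16.128
Sum: 8×12.011 + 16×1.008 = 112.216 → 112.22 g/mol.

112.22 g/mol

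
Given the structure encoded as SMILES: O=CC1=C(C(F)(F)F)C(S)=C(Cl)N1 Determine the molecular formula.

C6H3ClF3NOS

Walk through each heavy atom and fill implicit hydrogens from standard valence (C 4, N 3, O 2, S 2, halogen 1):
  atom 1: O, bond orders sum to 2 (valence 2) → 0 H
  atom 2: C, bond orders sum to 3 (valence 4) → 1 H
  atom 3: C, bond orders sum to 4 (valence 4) → 0 H
  atom 4: C, bond orders sum to 4 (valence 4) → 0 H
  atom 5: C, bond orders sum to 4 (valence 4) → 0 H
  atom 6: F (halogen, monovalent) → 0 H
  atom 7: F (halogen, monovalent) → 0 H
  atom 8: F (halogen, monovalent) → 0 H
  atom 9: C, bond orders sum to 4 (valence 4) → 0 H
  atom 10: S, bond orders sum to 1 (valence 2) → 1 H
  atom 11: C, bond orders sum to 4 (valence 4) → 0 H
  atom 12: Cl (halogen, monovalent) → 0 H
  atom 13: N, bond orders sum to 2 (valence 3) → 1 H
Totals → C:6, H:3, Cl:1, F:3, N:1, O:1, S:1.
In Hill order: C6H3ClF3NOS.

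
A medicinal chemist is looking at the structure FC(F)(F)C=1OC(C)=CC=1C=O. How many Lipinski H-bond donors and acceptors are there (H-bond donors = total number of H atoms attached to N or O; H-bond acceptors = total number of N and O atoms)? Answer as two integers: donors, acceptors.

Donors: find every N or O and count the H atoms it carries.
  atom 6 (O): bond orders sum to 2 → 0 H
  atom 12 (O): bond orders sum to 2 → 0 H
Lipinski HBD = 0.
Acceptors: N atoms = 0, O atoms = 2 → HBA = 2.

0, 2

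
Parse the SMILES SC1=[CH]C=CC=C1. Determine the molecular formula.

C6H6S

Walk through each heavy atom and fill implicit hydrogens from standard valence (C 4, N 3, O 2, S 2, halogen 1):
  atom 1: S, bond orders sum to 1 (valence 2) → 1 H
  atom 2: C, bond orders sum to 4 (valence 4) → 0 H
  atom 3: C with explicit H count 1
  atom 4: C, bond orders sum to 3 (valence 4) → 1 H
  atom 5: C, bond orders sum to 3 (valence 4) → 1 H
  atom 6: C, bond orders sum to 3 (valence 4) → 1 H
  atom 7: C, bond orders sum to 3 (valence 4) → 1 H
Totals → C:6, H:6, S:1.
In Hill order: C6H6S.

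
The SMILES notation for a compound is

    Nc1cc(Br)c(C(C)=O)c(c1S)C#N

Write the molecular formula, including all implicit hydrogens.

Walk through each heavy atom and fill implicit hydrogens from standard valence (C 4, N 3, O 2, S 2, halogen 1); for lowercase aromatic atoms, an aromatic c carries 1 H when it has two neighbours and 0 H with three, and aromatic n carries 0 H:
  atom 1: N, bond orders sum to 1 (valence 3) → 2 H
  atom 2: aromatic c, 3 neighbours → 0 H
  atom 3: aromatic c, 2 neighbours → 1 H
  atom 4: aromatic c, 3 neighbours → 0 H
  atom 5: Br (halogen, monovalent) → 0 H
  atom 6: aromatic c, 3 neighbours → 0 H
  atom 7: C, bond orders sum to 4 (valence 4) → 0 H
  atom 8: C, bond orders sum to 1 (valence 4) → 3 H
  atom 9: O, bond orders sum to 2 (valence 2) → 0 H
  atom 10: aromatic c, 3 neighbours → 0 H
  atom 11: aromatic c, 3 neighbours → 0 H
  atom 12: S, bond orders sum to 1 (valence 2) → 1 H
  atom 13: C, bond orders sum to 4 (valence 4) → 0 H
  atom 14: N, bond orders sum to 3 (valence 3) → 0 H
Totals → C:9, H:7, Br:1, N:2, O:1, S:1.
In Hill order: C9H7BrN2OS.

C9H7BrN2OS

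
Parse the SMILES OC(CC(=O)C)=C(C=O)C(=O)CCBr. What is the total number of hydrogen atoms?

Walk through each heavy atom and fill implicit hydrogens from standard valence (C 4, N 3, O 2, S 2, halogen 1):
  atom 1: O, bond orders sum to 1 (valence 2) → 1 H
  atom 2: C, bond orders sum to 4 (valence 4) → 0 H
  atom 3: C, bond orders sum to 2 (valence 4) → 2 H
  atom 4: C, bond orders sum to 4 (valence 4) → 0 H
  atom 5: O, bond orders sum to 2 (valence 2) → 0 H
  atom 6: C, bond orders sum to 1 (valence 4) → 3 H
  atom 7: C, bond orders sum to 4 (valence 4) → 0 H
  atom 8: C, bond orders sum to 3 (valence 4) → 1 H
  atom 9: O, bond orders sum to 2 (valence 2) → 0 H
  atom 10: C, bond orders sum to 4 (valence 4) → 0 H
  atom 11: O, bond orders sum to 2 (valence 2) → 0 H
  atom 12: C, bond orders sum to 2 (valence 4) → 2 H
  atom 13: C, bond orders sum to 2 (valence 4) → 2 H
  atom 14: Br (halogen, monovalent) → 0 H
Total hydrogens: 11.

11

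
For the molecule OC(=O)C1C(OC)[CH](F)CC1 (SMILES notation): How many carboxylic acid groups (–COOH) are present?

The carboxylic acid motif appears at heavy-atom position 2 in the SMILES.
Other groups present: 1 ether.
Carboxylic acid count: 1.

1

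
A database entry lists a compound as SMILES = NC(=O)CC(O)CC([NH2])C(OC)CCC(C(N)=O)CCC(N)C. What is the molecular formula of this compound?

Walk through each heavy atom and fill implicit hydrogens from standard valence (C 4, N 3, O 2, S 2, halogen 1):
  atom 1: N, bond orders sum to 1 (valence 3) → 2 H
  atom 2: C, bond orders sum to 4 (valence 4) → 0 H
  atom 3: O, bond orders sum to 2 (valence 2) → 0 H
  atom 4: C, bond orders sum to 2 (valence 4) → 2 H
  atom 5: C, bond orders sum to 3 (valence 4) → 1 H
  atom 6: O, bond orders sum to 1 (valence 2) → 1 H
  atom 7: C, bond orders sum to 2 (valence 4) → 2 H
  atom 8: C, bond orders sum to 3 (valence 4) → 1 H
  atom 9: N with explicit H count 2
  atom 10: C, bond orders sum to 3 (valence 4) → 1 H
  atom 11: O, bond orders sum to 2 (valence 2) → 0 H
  atom 12: C, bond orders sum to 1 (valence 4) → 3 H
  atom 13: C, bond orders sum to 2 (valence 4) → 2 H
  atom 14: C, bond orders sum to 2 (valence 4) → 2 H
  atom 15: C, bond orders sum to 3 (valence 4) → 1 H
  atom 16: C, bond orders sum to 4 (valence 4) → 0 H
  atom 17: N, bond orders sum to 1 (valence 3) → 2 H
  atom 18: O, bond orders sum to 2 (valence 2) → 0 H
  atom 19: C, bond orders sum to 2 (valence 4) → 2 H
  atom 20: C, bond orders sum to 2 (valence 4) → 2 H
  atom 21: C, bond orders sum to 3 (valence 4) → 1 H
  atom 22: N, bond orders sum to 1 (valence 3) → 2 H
  atom 23: C, bond orders sum to 1 (valence 4) → 3 H
Totals → C:15, H:32, N:4, O:4.
In Hill order: C15H32N4O4.

C15H32N4O4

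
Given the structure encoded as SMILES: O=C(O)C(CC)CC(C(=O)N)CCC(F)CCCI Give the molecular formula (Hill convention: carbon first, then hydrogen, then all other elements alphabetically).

C13H23FINO3

Walk through each heavy atom and fill implicit hydrogens from standard valence (C 4, N 3, O 2, S 2, halogen 1):
  atom 1: O, bond orders sum to 2 (valence 2) → 0 H
  atom 2: C, bond orders sum to 4 (valence 4) → 0 H
  atom 3: O, bond orders sum to 1 (valence 2) → 1 H
  atom 4: C, bond orders sum to 3 (valence 4) → 1 H
  atom 5: C, bond orders sum to 2 (valence 4) → 2 H
  atom 6: C, bond orders sum to 1 (valence 4) → 3 H
  atom 7: C, bond orders sum to 2 (valence 4) → 2 H
  atom 8: C, bond orders sum to 3 (valence 4) → 1 H
  atom 9: C, bond orders sum to 4 (valence 4) → 0 H
  atom 10: O, bond orders sum to 2 (valence 2) → 0 H
  atom 11: N, bond orders sum to 1 (valence 3) → 2 H
  atom 12: C, bond orders sum to 2 (valence 4) → 2 H
  atom 13: C, bond orders sum to 2 (valence 4) → 2 H
  atom 14: C, bond orders sum to 3 (valence 4) → 1 H
  atom 15: F (halogen, monovalent) → 0 H
  atom 16: C, bond orders sum to 2 (valence 4) → 2 H
  atom 17: C, bond orders sum to 2 (valence 4) → 2 H
  atom 18: C, bond orders sum to 2 (valence 4) → 2 H
  atom 19: I (halogen, monovalent) → 0 H
Totals → C:13, H:23, F:1, I:1, N:1, O:3.
In Hill order: C13H23FINO3.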